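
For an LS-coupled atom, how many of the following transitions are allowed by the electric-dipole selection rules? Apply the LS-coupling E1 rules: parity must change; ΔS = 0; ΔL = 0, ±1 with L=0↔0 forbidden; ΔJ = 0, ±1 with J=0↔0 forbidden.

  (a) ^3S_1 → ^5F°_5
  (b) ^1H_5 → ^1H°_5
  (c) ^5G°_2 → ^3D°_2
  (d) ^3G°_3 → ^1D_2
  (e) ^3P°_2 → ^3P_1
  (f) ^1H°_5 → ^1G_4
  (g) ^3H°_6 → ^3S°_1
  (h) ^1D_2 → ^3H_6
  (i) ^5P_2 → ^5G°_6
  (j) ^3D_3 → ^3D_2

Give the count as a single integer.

3

(a) forbidden (ΔS, ΔL, ΔJ fail)
(b) allowed
(c) forbidden (parity, ΔS, ΔL fail)
(d) forbidden (ΔS, ΔL fail)
(e) allowed
(f) allowed
(g) forbidden (parity, ΔL, ΔJ fail)
(h) forbidden (parity, ΔS, ΔL, ΔJ fail)
(i) forbidden (ΔL, ΔJ fail)
(j) forbidden (parity fails)
Total allowed: 3 of 10.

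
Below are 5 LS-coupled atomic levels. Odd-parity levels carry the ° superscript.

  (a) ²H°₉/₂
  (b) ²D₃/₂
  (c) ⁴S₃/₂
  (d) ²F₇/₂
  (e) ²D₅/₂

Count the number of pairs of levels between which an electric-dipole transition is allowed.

0

(a)–(b): forbidden (ΔL, ΔJ).
(a)–(c): forbidden (ΔS, ΔL, ΔJ).
(a)–(d): forbidden (ΔL).
(a)–(e): forbidden (ΔL, ΔJ).
(b)–(c): forbidden (parity, ΔS, ΔL).
(b)–(d): forbidden (parity, ΔJ).
(b)–(e): forbidden (parity).
(c)–(d): forbidden (parity, ΔS, ΔL, ΔJ).
(c)–(e): forbidden (parity, ΔS, ΔL).
(d)–(e): forbidden (parity).
Allowed pairs: 0 of 10.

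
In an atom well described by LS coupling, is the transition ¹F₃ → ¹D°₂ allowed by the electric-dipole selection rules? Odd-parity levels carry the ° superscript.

Parity must change: even → odd — passes.
ΔS = 0: S: 0 → 0 — passes.
ΔL = 0, ±1 (not L=0↔0): L: 3 → 2, ΔL = -1 — passes.
ΔJ = 0, ±1 (not J=0↔0): J: 3 → 2, ΔJ = -1 — passes.
All four E1 rules are satisfied.

allowed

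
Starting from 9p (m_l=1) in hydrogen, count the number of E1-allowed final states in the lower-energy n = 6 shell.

E1 requires Δl = ±1, so l_f ∈ {0, 2}; with 0 ≤ l_f ≤ n_f−1 = 5, the allowed l_f values are {0, 2}.
For l_f = 0: m_f ∈ {m_i−1, m_i, m_i+1} ∩ [−0, 0] = {0} → 1 state.
For l_f = 2: m_f ∈ {m_i−1, m_i, m_i+1} ∩ [−2, 2] = {0, 1, 2} → 3 states.
Total: 4.

4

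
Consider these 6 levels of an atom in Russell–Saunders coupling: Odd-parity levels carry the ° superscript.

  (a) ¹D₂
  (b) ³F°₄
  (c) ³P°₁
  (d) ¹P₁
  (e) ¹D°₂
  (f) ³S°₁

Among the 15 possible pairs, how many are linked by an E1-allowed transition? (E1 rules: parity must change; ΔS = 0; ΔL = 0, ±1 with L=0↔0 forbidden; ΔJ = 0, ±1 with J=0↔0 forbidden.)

2

(a)–(b): forbidden (ΔS, ΔJ).
(a)–(c): forbidden (ΔS).
(a)–(d): forbidden (parity).
(a)–(e): allowed.
(a)–(f): forbidden (ΔS, ΔL).
(b)–(c): forbidden (parity, ΔL, ΔJ).
(b)–(d): forbidden (ΔS, ΔL, ΔJ).
(b)–(e): forbidden (parity, ΔS, ΔJ).
(b)–(f): forbidden (parity, ΔL, ΔJ).
(c)–(d): forbidden (ΔS).
(c)–(e): forbidden (parity, ΔS).
(c)–(f): forbidden (parity).
(d)–(e): allowed.
(d)–(f): forbidden (ΔS).
(e)–(f): forbidden (parity, ΔS, ΔL).
Allowed pairs: 2 of 15.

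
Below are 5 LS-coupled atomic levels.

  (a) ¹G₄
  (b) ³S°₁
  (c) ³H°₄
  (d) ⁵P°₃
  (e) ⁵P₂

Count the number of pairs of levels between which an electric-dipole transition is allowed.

1

(a)–(b): forbidden (ΔS, ΔL, ΔJ).
(a)–(c): forbidden (ΔS).
(a)–(d): forbidden (ΔS, ΔL).
(a)–(e): forbidden (parity, ΔS, ΔL, ΔJ).
(b)–(c): forbidden (parity, ΔL, ΔJ).
(b)–(d): forbidden (parity, ΔS, ΔJ).
(b)–(e): forbidden (ΔS).
(c)–(d): forbidden (parity, ΔS, ΔL).
(c)–(e): forbidden (ΔS, ΔL, ΔJ).
(d)–(e): allowed.
Allowed pairs: 1 of 10.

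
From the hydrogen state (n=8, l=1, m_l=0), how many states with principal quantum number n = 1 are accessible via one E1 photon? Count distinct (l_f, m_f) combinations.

1

E1 requires Δl = ±1, so l_f ∈ {0, 2}; with 0 ≤ l_f ≤ n_f−1 = 0, the allowed l_f values are {0}.
For l_f = 0: m_f ∈ {m_i−1, m_i, m_i+1} ∩ [−0, 0] = {0} → 1 state.
Total: 1.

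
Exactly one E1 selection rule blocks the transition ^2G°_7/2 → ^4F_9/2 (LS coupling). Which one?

Parity must change: odd → even — satisfied.
ΔL = 0, ±1 (not L=0↔0): L: 4 → 3, ΔL = -1 — satisfied.
ΔJ = 0, ±1 (not J=0↔0): J: 7/2 → 9/2, ΔJ = +1 — satisfied.
ΔS = 0: S: 1/2 → 3/2 — violated.

the ΔS = 0 rule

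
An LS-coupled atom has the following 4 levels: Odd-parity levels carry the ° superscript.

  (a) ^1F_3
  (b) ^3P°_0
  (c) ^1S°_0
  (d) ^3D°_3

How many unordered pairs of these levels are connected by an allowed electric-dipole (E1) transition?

0

(a)–(b): forbidden (ΔS, ΔL, ΔJ).
(a)–(c): forbidden (ΔL, ΔJ).
(a)–(d): forbidden (ΔS).
(b)–(c): forbidden (parity, ΔS, ΔJ).
(b)–(d): forbidden (parity, ΔJ).
(c)–(d): forbidden (parity, ΔS, ΔL, ΔJ).
Allowed pairs: 0 of 6.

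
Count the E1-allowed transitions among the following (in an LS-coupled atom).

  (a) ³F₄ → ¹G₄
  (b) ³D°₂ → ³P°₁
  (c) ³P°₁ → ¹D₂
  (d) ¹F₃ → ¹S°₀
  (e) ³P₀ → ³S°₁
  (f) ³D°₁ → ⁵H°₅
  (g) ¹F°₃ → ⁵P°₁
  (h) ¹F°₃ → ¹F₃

(a) forbidden (parity, ΔS fail)
(b) forbidden (parity fails)
(c) forbidden (ΔS fails)
(d) forbidden (ΔL, ΔJ fail)
(e) allowed
(f) forbidden (parity, ΔS, ΔL, ΔJ fail)
(g) forbidden (parity, ΔS, ΔL, ΔJ fail)
(h) allowed
Total allowed: 2 of 8.

2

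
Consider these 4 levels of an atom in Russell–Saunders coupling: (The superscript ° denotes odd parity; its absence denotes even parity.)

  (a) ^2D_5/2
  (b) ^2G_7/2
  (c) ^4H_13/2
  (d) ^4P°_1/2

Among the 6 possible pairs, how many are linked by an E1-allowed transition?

(a)–(b): forbidden (parity, ΔL).
(a)–(c): forbidden (parity, ΔS, ΔL, ΔJ).
(a)–(d): forbidden (ΔS, ΔJ).
(b)–(c): forbidden (parity, ΔS, ΔJ).
(b)–(d): forbidden (ΔS, ΔL, ΔJ).
(c)–(d): forbidden (ΔL, ΔJ).
Allowed pairs: 0 of 6.

0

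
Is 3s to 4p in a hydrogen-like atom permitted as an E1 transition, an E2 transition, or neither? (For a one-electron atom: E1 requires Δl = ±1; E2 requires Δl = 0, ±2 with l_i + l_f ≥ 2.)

E1

Δl = 1 − 0 = +1; l_i + l_f = 1.
E1 (Δl = ±1): satisfied.
E2 (Δl = 0,±2, l_i+l_f ≥ 2): not satisfied.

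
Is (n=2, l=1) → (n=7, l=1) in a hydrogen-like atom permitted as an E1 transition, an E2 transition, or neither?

E2

Δl = 1 − 1 = +0; l_i + l_f = 2.
E1 (Δl = ±1): not satisfied.
E2 (Δl = 0,±2, l_i+l_f ≥ 2): satisfied.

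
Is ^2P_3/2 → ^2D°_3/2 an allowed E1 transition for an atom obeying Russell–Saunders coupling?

Parity must change: even → odd — ✓.
ΔS = 0: S: 1/2 → 1/2 — ✓.
ΔL = 0, ±1 (not L=0↔0): L: 1 → 2, ΔL = +1 — ✓.
ΔJ = 0, ±1 (not J=0↔0): J: 3/2 → 3/2, ΔJ = +0 — ✓.
All four E1 rules are satisfied.

allowed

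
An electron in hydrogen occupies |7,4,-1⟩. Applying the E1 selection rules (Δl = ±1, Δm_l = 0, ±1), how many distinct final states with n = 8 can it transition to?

E1 requires Δl = ±1, so l_f ∈ {3, 5}; with 0 ≤ l_f ≤ n_f−1 = 7, the allowed l_f values are {3, 5}.
For l_f = 3: m_f ∈ {m_i−1, m_i, m_i+1} ∩ [−3, 3] = {-2, -1, 0} → 3 states.
For l_f = 5: m_f ∈ {m_i−1, m_i, m_i+1} ∩ [−5, 5] = {-2, -1, 0} → 3 states.
Total: 6.

6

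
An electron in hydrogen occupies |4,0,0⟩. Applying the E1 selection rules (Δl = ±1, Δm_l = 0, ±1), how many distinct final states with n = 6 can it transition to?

3

E1 requires Δl = ±1, so l_f ∈ {-1, 1}; with 0 ≤ l_f ≤ n_f−1 = 5, the allowed l_f values are {1}.
For l_f = 1: m_f ∈ {m_i−1, m_i, m_i+1} ∩ [−1, 1] = {-1, 0, 1} → 3 states.
Total: 3.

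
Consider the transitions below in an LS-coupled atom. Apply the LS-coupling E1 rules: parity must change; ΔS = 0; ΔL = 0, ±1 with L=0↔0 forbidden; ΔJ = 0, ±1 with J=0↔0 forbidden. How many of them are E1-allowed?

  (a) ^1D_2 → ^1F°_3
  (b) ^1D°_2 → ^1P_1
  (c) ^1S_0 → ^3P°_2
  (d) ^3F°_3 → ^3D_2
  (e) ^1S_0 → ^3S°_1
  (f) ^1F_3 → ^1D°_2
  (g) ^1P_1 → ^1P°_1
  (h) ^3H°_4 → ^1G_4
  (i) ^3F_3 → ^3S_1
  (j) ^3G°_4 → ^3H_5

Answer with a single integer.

(a) allowed
(b) allowed
(c) forbidden (ΔS, ΔJ fail)
(d) allowed
(e) forbidden (ΔS, ΔL fail)
(f) allowed
(g) allowed
(h) forbidden (ΔS fails)
(i) forbidden (parity, ΔL, ΔJ fail)
(j) allowed
Total allowed: 6 of 10.

6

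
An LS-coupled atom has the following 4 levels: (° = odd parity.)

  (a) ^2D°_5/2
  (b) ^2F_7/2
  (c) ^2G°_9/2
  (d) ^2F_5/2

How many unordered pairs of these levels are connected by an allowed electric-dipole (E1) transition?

(a)–(b): allowed.
(a)–(c): forbidden (parity, ΔL, ΔJ).
(a)–(d): allowed.
(b)–(c): allowed.
(b)–(d): forbidden (parity).
(c)–(d): forbidden (ΔJ).
Allowed pairs: 3 of 6.

3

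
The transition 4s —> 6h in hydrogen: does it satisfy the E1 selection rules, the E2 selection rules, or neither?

Δl = 5 − 0 = +5; l_i + l_f = 5.
E1 (Δl = ±1): not satisfied.
E2 (Δl = 0,±2, l_i+l_f ≥ 2): not satisfied.

neither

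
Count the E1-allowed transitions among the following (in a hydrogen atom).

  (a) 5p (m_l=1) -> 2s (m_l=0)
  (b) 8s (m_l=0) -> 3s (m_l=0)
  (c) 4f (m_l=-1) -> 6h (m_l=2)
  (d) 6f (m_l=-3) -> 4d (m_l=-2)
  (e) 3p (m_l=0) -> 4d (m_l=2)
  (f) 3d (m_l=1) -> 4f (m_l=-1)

(a) allowed
(b) forbidden — Δl = +0 (E1 requires Δl = ±1)
(c) forbidden — Δl = +2 (E1 requires Δl = ±1); Δm_l = +3 (E1 requires Δm_l = 0, ±1)
(d) allowed
(e) forbidden — Δm_l = +2 (E1 requires Δm_l = 0, ±1)
(f) forbidden — Δm_l = -2 (E1 requires Δm_l = 0, ±1)
Total allowed: 2 of 6.

2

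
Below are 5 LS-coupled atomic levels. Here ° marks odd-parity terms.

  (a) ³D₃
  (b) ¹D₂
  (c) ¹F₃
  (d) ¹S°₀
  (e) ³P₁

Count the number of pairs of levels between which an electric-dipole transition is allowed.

(a)–(b): forbidden (parity, ΔS).
(a)–(c): forbidden (parity, ΔS).
(a)–(d): forbidden (ΔS, ΔL, ΔJ).
(a)–(e): forbidden (parity, ΔJ).
(b)–(c): forbidden (parity).
(b)–(d): forbidden (ΔL, ΔJ).
(b)–(e): forbidden (parity, ΔS).
(c)–(d): forbidden (ΔL, ΔJ).
(c)–(e): forbidden (parity, ΔS, ΔL, ΔJ).
(d)–(e): forbidden (ΔS).
Allowed pairs: 0 of 10.

0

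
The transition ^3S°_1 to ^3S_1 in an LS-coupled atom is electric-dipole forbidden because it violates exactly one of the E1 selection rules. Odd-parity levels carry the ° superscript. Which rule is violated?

the L=0 ↔ L=0 exclusion

Initial level: S=1, L=0, J=1, parity odd. Final level: S=1, L=0, J=1, parity even.
ΔJ = 0, ±1 (not J=0↔0): J: 1 → 1, ΔJ = +0 — ok.
ΔL = 0, ±1 (not L=0↔0): L: 0 → 0, ΔL = +0 — fails.
ΔS = 0: S: 1 → 1 — ok.
Parity must change: odd → even — ok.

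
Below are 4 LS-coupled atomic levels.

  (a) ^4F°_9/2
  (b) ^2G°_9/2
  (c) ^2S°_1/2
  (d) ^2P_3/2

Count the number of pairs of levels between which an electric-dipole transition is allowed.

(a)–(b): forbidden (parity, ΔS).
(a)–(c): forbidden (parity, ΔS, ΔL, ΔJ).
(a)–(d): forbidden (ΔS, ΔL, ΔJ).
(b)–(c): forbidden (parity, ΔL, ΔJ).
(b)–(d): forbidden (ΔL, ΔJ).
(c)–(d): allowed.
Allowed pairs: 1 of 6.

1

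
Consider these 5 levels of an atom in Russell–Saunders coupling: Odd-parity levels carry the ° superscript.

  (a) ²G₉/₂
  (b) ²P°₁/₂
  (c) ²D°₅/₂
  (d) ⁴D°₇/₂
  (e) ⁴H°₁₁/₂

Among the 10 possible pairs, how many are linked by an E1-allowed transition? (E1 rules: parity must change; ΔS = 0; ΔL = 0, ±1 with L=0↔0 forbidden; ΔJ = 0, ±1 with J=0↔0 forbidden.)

0

(a)–(b): forbidden (ΔL, ΔJ).
(a)–(c): forbidden (ΔL, ΔJ).
(a)–(d): forbidden (ΔS, ΔL).
(a)–(e): forbidden (ΔS).
(b)–(c): forbidden (parity, ΔJ).
(b)–(d): forbidden (parity, ΔS, ΔJ).
(b)–(e): forbidden (parity, ΔS, ΔL, ΔJ).
(c)–(d): forbidden (parity, ΔS).
(c)–(e): forbidden (parity, ΔS, ΔL, ΔJ).
(d)–(e): forbidden (parity, ΔL, ΔJ).
Allowed pairs: 0 of 10.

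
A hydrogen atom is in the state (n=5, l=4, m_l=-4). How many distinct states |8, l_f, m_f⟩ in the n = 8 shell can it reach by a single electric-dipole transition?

4

E1 requires Δl = ±1, so l_f ∈ {3, 5}; with 0 ≤ l_f ≤ n_f−1 = 7, the allowed l_f values are {3, 5}.
For l_f = 3: m_f ∈ {m_i−1, m_i, m_i+1} ∩ [−3, 3] = {-3} → 1 state.
For l_f = 5: m_f ∈ {m_i−1, m_i, m_i+1} ∩ [−5, 5] = {-5, -4, -3} → 3 states.
Total: 4.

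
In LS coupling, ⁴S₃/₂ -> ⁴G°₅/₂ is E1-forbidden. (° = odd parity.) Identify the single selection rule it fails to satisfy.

the ΔL = 0, ±1 rule

Reading off the term symbols: S 3/2→3/2, L 0→4, J 3/2→5/2, parity even→odd.
Parity must change: even → odd — ok.
ΔS = 0: S: 3/2 → 3/2 — ok.
ΔL = 0, ±1 (not L=0↔0): L: 0 → 4, ΔL = +4 — fails.
ΔJ = 0, ±1 (not J=0↔0): J: 3/2 → 5/2, ΔJ = +1 — ok.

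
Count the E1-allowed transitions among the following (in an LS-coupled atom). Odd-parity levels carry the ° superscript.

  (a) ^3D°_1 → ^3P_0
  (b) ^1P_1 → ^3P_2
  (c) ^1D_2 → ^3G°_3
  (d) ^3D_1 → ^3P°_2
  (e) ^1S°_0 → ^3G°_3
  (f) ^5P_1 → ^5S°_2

(a) allowed
(b) forbidden (parity, ΔS fail)
(c) forbidden (ΔS, ΔL fail)
(d) allowed
(e) forbidden (parity, ΔS, ΔL, ΔJ fail)
(f) allowed
Total allowed: 3 of 6.

3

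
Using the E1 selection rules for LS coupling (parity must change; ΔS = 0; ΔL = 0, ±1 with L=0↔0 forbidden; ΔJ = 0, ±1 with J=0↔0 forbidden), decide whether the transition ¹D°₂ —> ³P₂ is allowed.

Reading off the term symbols: S 0→1, L 2→1, J 2→2, parity odd→even.
Parity must change: odd → even — passes.
ΔS = 0: S: 0 → 1 — fails.
ΔL = 0, ±1 (not L=0↔0): L: 2 → 1, ΔL = -1 — passes.
ΔJ = 0, ±1 (not J=0↔0): J: 2 → 2, ΔJ = +0 — passes.
Rule(s) violated: ΔS.

forbidden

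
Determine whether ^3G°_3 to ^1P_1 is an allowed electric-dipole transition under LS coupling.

Reading off the term symbols: S 1→0, L 4→1, J 3→1, parity odd→even.
Parity must change: odd → even — ok.
ΔS = 0: S: 1 → 0 — fails.
ΔL = 0, ±1 (not L=0↔0): L: 4 → 1, ΔL = -3 — fails.
ΔJ = 0, ±1 (not J=0↔0): J: 3 → 1, ΔJ = -2 — fails.
Rule(s) violated: ΔS, ΔL, ΔJ.

forbidden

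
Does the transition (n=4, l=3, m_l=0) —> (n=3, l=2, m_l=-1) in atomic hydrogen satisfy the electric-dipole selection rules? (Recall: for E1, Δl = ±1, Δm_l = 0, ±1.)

Δl = 2 − 3 = -1; the E1 rule Δl = ±1 is ✓.
m_l: 0 → -1 (Δm_l = -1). |Δm_l| ≤ 1 ✓.
All E1 selection rules are satisfied.

allowed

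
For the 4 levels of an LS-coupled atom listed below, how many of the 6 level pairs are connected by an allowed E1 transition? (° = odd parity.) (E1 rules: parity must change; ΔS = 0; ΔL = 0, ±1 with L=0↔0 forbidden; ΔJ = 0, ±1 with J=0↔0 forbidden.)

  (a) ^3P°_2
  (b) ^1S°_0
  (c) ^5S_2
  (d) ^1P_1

(a)–(b): forbidden (parity, ΔS, ΔJ).
(a)–(c): forbidden (ΔS).
(a)–(d): forbidden (ΔS).
(b)–(c): forbidden (ΔS, ΔL, ΔJ).
(b)–(d): allowed.
(c)–(d): forbidden (parity, ΔS).
Allowed pairs: 1 of 6.

1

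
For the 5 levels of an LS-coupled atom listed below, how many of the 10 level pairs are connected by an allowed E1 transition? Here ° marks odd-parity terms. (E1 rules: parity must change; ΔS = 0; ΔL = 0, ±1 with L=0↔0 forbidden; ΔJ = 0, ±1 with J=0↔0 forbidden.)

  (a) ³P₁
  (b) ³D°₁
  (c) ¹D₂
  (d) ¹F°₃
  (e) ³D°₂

(a)–(b): allowed.
(a)–(c): forbidden (parity, ΔS).
(a)–(d): forbidden (ΔS, ΔL, ΔJ).
(a)–(e): allowed.
(b)–(c): forbidden (ΔS).
(b)–(d): forbidden (parity, ΔS, ΔJ).
(b)–(e): forbidden (parity).
(c)–(d): allowed.
(c)–(e): forbidden (ΔS).
(d)–(e): forbidden (parity, ΔS).
Allowed pairs: 3 of 10.

3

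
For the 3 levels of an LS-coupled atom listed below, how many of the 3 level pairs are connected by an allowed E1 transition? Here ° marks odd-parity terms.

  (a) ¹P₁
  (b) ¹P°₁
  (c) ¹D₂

(a)–(b): allowed.
(a)–(c): forbidden (parity).
(b)–(c): allowed.
Allowed pairs: 2 of 3.

2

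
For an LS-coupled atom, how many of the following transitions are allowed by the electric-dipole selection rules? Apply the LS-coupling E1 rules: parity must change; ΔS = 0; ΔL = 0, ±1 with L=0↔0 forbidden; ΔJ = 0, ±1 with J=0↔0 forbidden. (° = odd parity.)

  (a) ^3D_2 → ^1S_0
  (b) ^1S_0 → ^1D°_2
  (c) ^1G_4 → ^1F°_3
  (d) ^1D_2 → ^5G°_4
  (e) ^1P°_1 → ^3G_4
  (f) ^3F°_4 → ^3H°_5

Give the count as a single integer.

1

(a) forbidden (parity, ΔS, ΔL, ΔJ fail)
(b) forbidden (ΔL, ΔJ fail)
(c) allowed
(d) forbidden (ΔS, ΔL, ΔJ fail)
(e) forbidden (ΔS, ΔL, ΔJ fail)
(f) forbidden (parity, ΔL fail)
Total allowed: 1 of 6.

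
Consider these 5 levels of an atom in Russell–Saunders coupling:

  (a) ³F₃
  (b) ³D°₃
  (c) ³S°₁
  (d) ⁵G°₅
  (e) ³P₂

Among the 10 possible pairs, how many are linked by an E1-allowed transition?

(a)–(b): allowed.
(a)–(c): forbidden (ΔL, ΔJ).
(a)–(d): forbidden (ΔS, ΔJ).
(a)–(e): forbidden (parity, ΔL).
(b)–(c): forbidden (parity, ΔL, ΔJ).
(b)–(d): forbidden (parity, ΔS, ΔL, ΔJ).
(b)–(e): allowed.
(c)–(d): forbidden (parity, ΔS, ΔL, ΔJ).
(c)–(e): allowed.
(d)–(e): forbidden (ΔS, ΔL, ΔJ).
Allowed pairs: 3 of 10.

3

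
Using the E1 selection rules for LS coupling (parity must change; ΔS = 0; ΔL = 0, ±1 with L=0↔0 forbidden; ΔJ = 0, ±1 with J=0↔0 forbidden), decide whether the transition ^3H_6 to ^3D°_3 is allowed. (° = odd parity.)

Parity must change: even → odd — satisfied.
ΔS = 0: S: 1 → 1 — satisfied.
ΔL = 0, ±1 (not L=0↔0): L: 5 → 2, ΔL = -3 — violated.
ΔJ = 0, ±1 (not J=0↔0): J: 6 → 3, ΔJ = -3 — violated.
Rule(s) violated: ΔL, ΔJ.

forbidden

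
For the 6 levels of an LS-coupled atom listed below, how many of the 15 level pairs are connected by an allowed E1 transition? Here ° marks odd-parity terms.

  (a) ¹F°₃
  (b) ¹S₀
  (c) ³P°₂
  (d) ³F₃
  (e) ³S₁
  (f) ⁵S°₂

(a)–(b): forbidden (ΔL, ΔJ).
(a)–(c): forbidden (parity, ΔS, ΔL).
(a)–(d): forbidden (ΔS).
(a)–(e): forbidden (ΔS, ΔL, ΔJ).
(a)–(f): forbidden (parity, ΔS, ΔL).
(b)–(c): forbidden (ΔS, ΔJ).
(b)–(d): forbidden (parity, ΔS, ΔL, ΔJ).
(b)–(e): forbidden (parity, ΔS, ΔL).
(b)–(f): forbidden (ΔS, ΔL, ΔJ).
(c)–(d): forbidden (ΔL).
(c)–(e): allowed.
(c)–(f): forbidden (parity, ΔS).
(d)–(e): forbidden (parity, ΔL, ΔJ).
(d)–(f): forbidden (ΔS, ΔL).
(e)–(f): forbidden (ΔS, ΔL).
Allowed pairs: 1 of 15.

1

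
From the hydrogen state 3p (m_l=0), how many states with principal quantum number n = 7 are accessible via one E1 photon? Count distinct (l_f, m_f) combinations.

4

E1 requires Δl = ±1, so l_f ∈ {0, 2}; with 0 ≤ l_f ≤ n_f−1 = 6, the allowed l_f values are {0, 2}.
For l_f = 0: m_f ∈ {m_i−1, m_i, m_i+1} ∩ [−0, 0] = {0} → 1 state.
For l_f = 2: m_f ∈ {m_i−1, m_i, m_i+1} ∩ [−2, 2] = {-1, 0, 1} → 3 states.
Total: 4.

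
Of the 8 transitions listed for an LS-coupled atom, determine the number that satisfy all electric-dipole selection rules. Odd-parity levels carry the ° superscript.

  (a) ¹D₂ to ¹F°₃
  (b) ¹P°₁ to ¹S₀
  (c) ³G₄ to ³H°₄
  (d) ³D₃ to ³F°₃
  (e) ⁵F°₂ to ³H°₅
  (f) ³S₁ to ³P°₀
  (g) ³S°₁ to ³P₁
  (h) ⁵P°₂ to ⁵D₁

(a) allowed
(b) allowed
(c) allowed
(d) allowed
(e) forbidden (parity, ΔS, ΔL, ΔJ fail)
(f) allowed
(g) allowed
(h) allowed
Total allowed: 7 of 8.

7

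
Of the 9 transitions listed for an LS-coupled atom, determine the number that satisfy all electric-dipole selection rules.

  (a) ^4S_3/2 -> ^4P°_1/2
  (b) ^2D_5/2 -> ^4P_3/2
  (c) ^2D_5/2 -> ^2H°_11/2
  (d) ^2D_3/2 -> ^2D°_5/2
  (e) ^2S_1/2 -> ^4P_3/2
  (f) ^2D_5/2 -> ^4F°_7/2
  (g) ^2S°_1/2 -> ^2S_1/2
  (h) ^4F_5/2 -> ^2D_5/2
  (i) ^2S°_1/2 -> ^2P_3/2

3

(a) allowed
(b) forbidden (parity, ΔS fail)
(c) forbidden (ΔL, ΔJ fail)
(d) allowed
(e) forbidden (parity, ΔS fail)
(f) forbidden (ΔS fails)
(g) forbidden (ΔL fails)
(h) forbidden (parity, ΔS fail)
(i) allowed
Total allowed: 3 of 9.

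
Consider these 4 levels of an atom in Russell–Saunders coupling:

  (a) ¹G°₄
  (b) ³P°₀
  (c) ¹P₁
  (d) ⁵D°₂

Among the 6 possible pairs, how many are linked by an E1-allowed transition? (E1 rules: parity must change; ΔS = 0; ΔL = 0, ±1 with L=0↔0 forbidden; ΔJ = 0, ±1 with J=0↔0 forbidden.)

0

(a)–(b): forbidden (parity, ΔS, ΔL, ΔJ).
(a)–(c): forbidden (ΔL, ΔJ).
(a)–(d): forbidden (parity, ΔS, ΔL, ΔJ).
(b)–(c): forbidden (ΔS).
(b)–(d): forbidden (parity, ΔS, ΔJ).
(c)–(d): forbidden (ΔS).
Allowed pairs: 0 of 6.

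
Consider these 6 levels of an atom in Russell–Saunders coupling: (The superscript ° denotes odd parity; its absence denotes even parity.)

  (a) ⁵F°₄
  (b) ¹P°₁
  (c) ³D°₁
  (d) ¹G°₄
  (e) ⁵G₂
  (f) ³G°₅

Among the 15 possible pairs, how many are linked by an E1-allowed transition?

(a)–(b): forbidden (parity, ΔS, ΔL, ΔJ).
(a)–(c): forbidden (parity, ΔS, ΔJ).
(a)–(d): forbidden (parity, ΔS).
(a)–(e): forbidden (ΔJ).
(a)–(f): forbidden (parity, ΔS).
(b)–(c): forbidden (parity, ΔS).
(b)–(d): forbidden (parity, ΔL, ΔJ).
(b)–(e): forbidden (ΔS, ΔL).
(b)–(f): forbidden (parity, ΔS, ΔL, ΔJ).
(c)–(d): forbidden (parity, ΔS, ΔL, ΔJ).
(c)–(e): forbidden (ΔS, ΔL).
(c)–(f): forbidden (parity, ΔL, ΔJ).
(d)–(e): forbidden (ΔS, ΔJ).
(d)–(f): forbidden (parity, ΔS).
(e)–(f): forbidden (ΔS, ΔJ).
Allowed pairs: 0 of 15.

0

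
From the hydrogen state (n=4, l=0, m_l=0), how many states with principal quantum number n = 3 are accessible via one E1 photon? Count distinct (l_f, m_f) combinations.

3

E1 requires Δl = ±1, so l_f ∈ {-1, 1}; with 0 ≤ l_f ≤ n_f−1 = 2, the allowed l_f values are {1}.
For l_f = 1: m_f ∈ {m_i−1, m_i, m_i+1} ∩ [−1, 1] = {-1, 0, 1} → 3 states.
Total: 3.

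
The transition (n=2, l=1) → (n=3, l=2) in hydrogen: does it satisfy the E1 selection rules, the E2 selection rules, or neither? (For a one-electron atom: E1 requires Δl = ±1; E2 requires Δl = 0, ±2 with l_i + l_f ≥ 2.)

Δl = 2 − 1 = +1; l_i + l_f = 3.
E1 (Δl = ±1): satisfied.
E2 (Δl = 0,±2, l_i+l_f ≥ 2): not satisfied.

E1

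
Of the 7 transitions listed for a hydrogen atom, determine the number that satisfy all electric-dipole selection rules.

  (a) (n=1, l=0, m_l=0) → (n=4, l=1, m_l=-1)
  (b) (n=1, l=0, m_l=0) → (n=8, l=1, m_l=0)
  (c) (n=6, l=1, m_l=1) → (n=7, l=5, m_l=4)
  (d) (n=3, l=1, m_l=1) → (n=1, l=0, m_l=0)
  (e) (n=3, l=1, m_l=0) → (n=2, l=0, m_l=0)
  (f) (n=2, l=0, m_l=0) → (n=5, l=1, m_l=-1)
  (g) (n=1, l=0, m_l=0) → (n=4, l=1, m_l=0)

(a) allowed
(b) allowed
(c) forbidden — Δl = +4 (E1 requires Δl = ±1); Δm_l = +3 (E1 requires Δm_l = 0, ±1)
(d) allowed
(e) allowed
(f) allowed
(g) allowed
Total allowed: 6 of 7.

6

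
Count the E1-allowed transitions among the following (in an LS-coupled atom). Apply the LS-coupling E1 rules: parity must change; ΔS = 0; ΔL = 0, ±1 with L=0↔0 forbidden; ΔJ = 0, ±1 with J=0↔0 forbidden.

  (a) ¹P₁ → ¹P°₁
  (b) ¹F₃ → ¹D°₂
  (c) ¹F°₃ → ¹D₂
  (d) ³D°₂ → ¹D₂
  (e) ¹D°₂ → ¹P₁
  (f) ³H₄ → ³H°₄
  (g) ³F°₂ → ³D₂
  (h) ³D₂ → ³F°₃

7

(a) allowed
(b) allowed
(c) allowed
(d) forbidden (ΔS fails)
(e) allowed
(f) allowed
(g) allowed
(h) allowed
Total allowed: 7 of 8.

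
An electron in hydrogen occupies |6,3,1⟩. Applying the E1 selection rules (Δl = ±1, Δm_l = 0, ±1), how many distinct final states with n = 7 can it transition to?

E1 requires Δl = ±1, so l_f ∈ {2, 4}; with 0 ≤ l_f ≤ n_f−1 = 6, the allowed l_f values are {2, 4}.
For l_f = 2: m_f ∈ {m_i−1, m_i, m_i+1} ∩ [−2, 2] = {0, 1, 2} → 3 states.
For l_f = 4: m_f ∈ {m_i−1, m_i, m_i+1} ∩ [−4, 4] = {0, 1, 2} → 3 states.
Total: 6.

6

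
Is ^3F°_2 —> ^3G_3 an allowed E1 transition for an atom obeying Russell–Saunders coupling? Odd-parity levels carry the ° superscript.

allowed

Initial level: S=1, L=3, J=2, parity odd. Final level: S=1, L=4, J=3, parity even.
Parity must change: odd → even — ✓.
ΔS = 0: S: 1 → 1 — ✓.
ΔL = 0, ±1 (not L=0↔0): L: 3 → 4, ΔL = +1 — ✓.
ΔJ = 0, ±1 (not J=0↔0): J: 2 → 3, ΔJ = +1 — ✓.
All four E1 rules are satisfied.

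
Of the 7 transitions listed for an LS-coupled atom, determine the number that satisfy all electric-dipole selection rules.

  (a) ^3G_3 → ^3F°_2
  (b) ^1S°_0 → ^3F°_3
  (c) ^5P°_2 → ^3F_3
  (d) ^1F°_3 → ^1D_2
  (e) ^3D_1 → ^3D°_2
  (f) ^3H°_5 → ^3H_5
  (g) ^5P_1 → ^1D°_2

4

(a) allowed
(b) forbidden (parity, ΔS, ΔL, ΔJ fail)
(c) forbidden (ΔS, ΔL fail)
(d) allowed
(e) allowed
(f) allowed
(g) forbidden (ΔS fails)
Total allowed: 4 of 7.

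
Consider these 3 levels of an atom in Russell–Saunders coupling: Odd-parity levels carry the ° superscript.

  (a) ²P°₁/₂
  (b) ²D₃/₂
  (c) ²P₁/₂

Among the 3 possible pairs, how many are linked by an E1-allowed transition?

2

(a)–(b): allowed.
(a)–(c): allowed.
(b)–(c): forbidden (parity).
Allowed pairs: 2 of 3.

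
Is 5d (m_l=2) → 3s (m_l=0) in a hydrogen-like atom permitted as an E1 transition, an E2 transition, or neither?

Δl = 0 − 2 = -2; l_i + l_f = 2.
Δm_l = -2.
E1 (Δl = ±1, |Δm_l| ≤ 1): not satisfied.
E2 (Δl = 0,±2, l_i+l_f ≥ 2, |Δm_l| ≤ 2): satisfied.

E2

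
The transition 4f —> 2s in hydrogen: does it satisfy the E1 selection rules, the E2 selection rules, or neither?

Δl = 0 − 3 = -3; l_i + l_f = 3.
E1 (Δl = ±1): not satisfied.
E2 (Δl = 0,±2, l_i+l_f ≥ 2): not satisfied.

neither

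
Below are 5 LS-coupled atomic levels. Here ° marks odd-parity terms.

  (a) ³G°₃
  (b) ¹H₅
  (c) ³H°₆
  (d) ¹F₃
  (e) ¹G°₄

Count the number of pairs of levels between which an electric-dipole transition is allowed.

2

(a)–(b): forbidden (ΔS, ΔJ).
(a)–(c): forbidden (parity, ΔJ).
(a)–(d): forbidden (ΔS).
(a)–(e): forbidden (parity, ΔS).
(b)–(c): forbidden (ΔS).
(b)–(d): forbidden (parity, ΔL, ΔJ).
(b)–(e): allowed.
(c)–(d): forbidden (ΔS, ΔL, ΔJ).
(c)–(e): forbidden (parity, ΔS, ΔJ).
(d)–(e): allowed.
Allowed pairs: 2 of 10.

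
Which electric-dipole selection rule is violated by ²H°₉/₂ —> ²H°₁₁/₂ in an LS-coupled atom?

parity

Reading off the term symbols: S 1/2→1/2, L 5→5, J 9/2→11/2, parity odd→odd.
ΔL = 0, ±1 (not L=0↔0): L: 5 → 5, ΔL = +0 — ✓.
ΔJ = 0, ±1 (not J=0↔0): J: 9/2 → 11/2, ΔJ = +1 — ✓.
Parity must change: odd → odd — ✗.
ΔS = 0: S: 1/2 → 1/2 — ✓.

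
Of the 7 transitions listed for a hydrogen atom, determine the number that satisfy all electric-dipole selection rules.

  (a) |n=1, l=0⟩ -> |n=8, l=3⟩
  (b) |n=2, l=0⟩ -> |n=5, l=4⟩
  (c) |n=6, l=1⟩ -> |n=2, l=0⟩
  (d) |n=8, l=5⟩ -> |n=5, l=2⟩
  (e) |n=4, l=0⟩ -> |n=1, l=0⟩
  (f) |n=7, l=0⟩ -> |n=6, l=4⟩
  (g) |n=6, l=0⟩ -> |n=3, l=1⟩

(a) forbidden — Δl = +3 (E1 requires Δl = ±1)
(b) forbidden — Δl = +4 (E1 requires Δl = ±1)
(c) allowed
(d) forbidden — Δl = -3 (E1 requires Δl = ±1)
(e) forbidden — Δl = +0 (E1 requires Δl = ±1)
(f) forbidden — Δl = +4 (E1 requires Δl = ±1)
(g) allowed
Total allowed: 2 of 7.

2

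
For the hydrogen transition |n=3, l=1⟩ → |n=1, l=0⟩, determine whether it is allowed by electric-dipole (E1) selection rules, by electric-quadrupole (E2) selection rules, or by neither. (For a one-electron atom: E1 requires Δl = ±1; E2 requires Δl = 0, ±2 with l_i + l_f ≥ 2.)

Δl = 0 − 1 = -1; l_i + l_f = 1.
E1 (Δl = ±1): satisfied.
E2 (Δl = 0,±2, l_i+l_f ≥ 2): not satisfied.

E1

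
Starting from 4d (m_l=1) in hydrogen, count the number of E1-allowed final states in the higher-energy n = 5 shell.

5

E1 requires Δl = ±1, so l_f ∈ {1, 3}; with 0 ≤ l_f ≤ n_f−1 = 4, the allowed l_f values are {1, 3}.
For l_f = 1: m_f ∈ {m_i−1, m_i, m_i+1} ∩ [−1, 1] = {0, 1} → 2 states.
For l_f = 3: m_f ∈ {m_i−1, m_i, m_i+1} ∩ [−3, 3] = {0, 1, 2} → 3 states.
Total: 5.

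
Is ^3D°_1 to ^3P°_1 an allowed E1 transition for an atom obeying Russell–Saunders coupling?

forbidden

Parity must change: odd → odd — fails.
ΔS = 0: S: 1 → 1 — ok.
ΔL = 0, ±1 (not L=0↔0): L: 2 → 1, ΔL = -1 — ok.
ΔJ = 0, ±1 (not J=0↔0): J: 1 → 1, ΔJ = +0 — ok.
Rule(s) violated: parity.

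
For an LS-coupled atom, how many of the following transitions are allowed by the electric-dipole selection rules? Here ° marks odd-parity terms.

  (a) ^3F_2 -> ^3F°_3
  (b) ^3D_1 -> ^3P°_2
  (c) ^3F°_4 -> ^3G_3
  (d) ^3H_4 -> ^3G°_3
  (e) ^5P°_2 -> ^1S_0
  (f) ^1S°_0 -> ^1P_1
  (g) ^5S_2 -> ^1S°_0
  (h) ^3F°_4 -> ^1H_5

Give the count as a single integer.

(a) allowed
(b) allowed
(c) allowed
(d) allowed
(e) forbidden (ΔS, ΔJ fail)
(f) allowed
(g) forbidden (ΔS, ΔL, ΔJ fail)
(h) forbidden (ΔS, ΔL fail)
Total allowed: 5 of 8.

5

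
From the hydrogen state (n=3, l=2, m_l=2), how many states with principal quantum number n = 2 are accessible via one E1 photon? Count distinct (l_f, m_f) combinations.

E1 requires Δl = ±1, so l_f ∈ {1, 3}; with 0 ≤ l_f ≤ n_f−1 = 1, the allowed l_f values are {1}.
For l_f = 1: m_f ∈ {m_i−1, m_i, m_i+1} ∩ [−1, 1] = {1} → 1 state.
Total: 1.

1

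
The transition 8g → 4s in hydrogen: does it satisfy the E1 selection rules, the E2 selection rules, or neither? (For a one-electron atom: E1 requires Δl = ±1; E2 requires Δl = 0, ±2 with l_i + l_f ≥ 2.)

Δl = 0 − 4 = -4; l_i + l_f = 4.
E1 (Δl = ±1): not satisfied.
E2 (Δl = 0,±2, l_i+l_f ≥ 2): not satisfied.

neither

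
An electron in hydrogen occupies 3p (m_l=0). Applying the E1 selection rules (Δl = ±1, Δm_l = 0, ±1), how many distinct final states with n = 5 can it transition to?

4

E1 requires Δl = ±1, so l_f ∈ {0, 2}; with 0 ≤ l_f ≤ n_f−1 = 4, the allowed l_f values are {0, 2}.
For l_f = 0: m_f ∈ {m_i−1, m_i, m_i+1} ∩ [−0, 0] = {0} → 1 state.
For l_f = 2: m_f ∈ {m_i−1, m_i, m_i+1} ∩ [−2, 2] = {-1, 0, 1} → 3 states.
Total: 4.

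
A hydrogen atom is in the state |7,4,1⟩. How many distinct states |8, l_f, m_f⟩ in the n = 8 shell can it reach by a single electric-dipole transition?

E1 requires Δl = ±1, so l_f ∈ {3, 5}; with 0 ≤ l_f ≤ n_f−1 = 7, the allowed l_f values are {3, 5}.
For l_f = 3: m_f ∈ {m_i−1, m_i, m_i+1} ∩ [−3, 3] = {0, 1, 2} → 3 states.
For l_f = 5: m_f ∈ {m_i−1, m_i, m_i+1} ∩ [−5, 5] = {0, 1, 2} → 3 states.
Total: 6.

6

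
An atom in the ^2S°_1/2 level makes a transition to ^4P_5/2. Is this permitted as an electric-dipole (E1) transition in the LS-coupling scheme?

Parity must change: odd → even — ok.
ΔS = 0: S: 1/2 → 3/2 — fails.
ΔL = 0, ±1 (not L=0↔0): L: 0 → 1, ΔL = +1 — ok.
ΔJ = 0, ±1 (not J=0↔0): J: 1/2 → 5/2, ΔJ = +2 — fails.
Rule(s) violated: ΔS, ΔJ.

forbidden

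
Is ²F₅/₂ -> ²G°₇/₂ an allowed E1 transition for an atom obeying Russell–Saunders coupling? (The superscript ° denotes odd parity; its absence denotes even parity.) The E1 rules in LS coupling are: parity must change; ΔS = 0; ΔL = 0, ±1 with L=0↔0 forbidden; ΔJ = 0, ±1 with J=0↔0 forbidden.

allowed

Reading off the term symbols: S 1/2→1/2, L 3→4, J 5/2→7/2, parity even→odd.
Parity must change: even → odd — ok.
ΔS = 0: S: 1/2 → 1/2 — ok.
ΔL = 0, ±1 (not L=0↔0): L: 3 → 4, ΔL = +1 — ok.
ΔJ = 0, ±1 (not J=0↔0): J: 5/2 → 7/2, ΔJ = +1 — ok.
All four E1 rules are satisfied.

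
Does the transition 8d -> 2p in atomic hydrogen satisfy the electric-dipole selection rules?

l: 2 → 1 (Δl = -1). Δl = ±1 satisfied.
All E1 selection rules are satisfied.

allowed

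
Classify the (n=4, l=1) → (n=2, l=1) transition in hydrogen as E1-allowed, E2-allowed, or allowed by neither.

E2

Δl = 1 − 1 = +0; l_i + l_f = 2.
E1 (Δl = ±1): not satisfied.
E2 (Δl = 0,±2, l_i+l_f ≥ 2): satisfied.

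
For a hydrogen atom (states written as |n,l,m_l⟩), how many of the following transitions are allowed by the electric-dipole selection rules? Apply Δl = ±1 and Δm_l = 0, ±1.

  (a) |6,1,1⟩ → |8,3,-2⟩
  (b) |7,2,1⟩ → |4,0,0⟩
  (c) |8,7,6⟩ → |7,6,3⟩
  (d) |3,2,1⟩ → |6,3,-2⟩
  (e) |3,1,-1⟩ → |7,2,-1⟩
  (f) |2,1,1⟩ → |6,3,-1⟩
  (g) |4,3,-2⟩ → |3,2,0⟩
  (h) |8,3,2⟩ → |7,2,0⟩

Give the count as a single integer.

1

(a) forbidden — Δl = +2 (E1 requires Δl = ±1); Δm_l = -3 (E1 requires Δm_l = 0, ±1)
(b) forbidden — Δl = -2 (E1 requires Δl = ±1)
(c) forbidden — Δm_l = -3 (E1 requires Δm_l = 0, ±1)
(d) forbidden — Δm_l = -3 (E1 requires Δm_l = 0, ±1)
(e) allowed
(f) forbidden — Δl = +2 (E1 requires Δl = ±1); Δm_l = -2 (E1 requires Δm_l = 0, ±1)
(g) forbidden — Δm_l = +2 (E1 requires Δm_l = 0, ±1)
(h) forbidden — Δm_l = -2 (E1 requires Δm_l = 0, ±1)
Total allowed: 1 of 8.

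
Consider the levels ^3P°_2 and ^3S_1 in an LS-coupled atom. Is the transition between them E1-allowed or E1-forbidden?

ΔS = 0: S: 1 → 1 — ok.
ΔL = 0, ±1 (not L=0↔0): L: 1 → 0, ΔL = -1 — ok.
Parity must change: odd → even — ok.
ΔJ = 0, ±1 (not J=0↔0): J: 2 → 1, ΔJ = -1 — ok.
All four E1 rules are satisfied.

allowed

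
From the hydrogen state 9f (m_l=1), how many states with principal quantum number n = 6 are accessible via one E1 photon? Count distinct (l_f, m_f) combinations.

6

E1 requires Δl = ±1, so l_f ∈ {2, 4}; with 0 ≤ l_f ≤ n_f−1 = 5, the allowed l_f values are {2, 4}.
For l_f = 2: m_f ∈ {m_i−1, m_i, m_i+1} ∩ [−2, 2] = {0, 1, 2} → 3 states.
For l_f = 4: m_f ∈ {m_i−1, m_i, m_i+1} ∩ [−4, 4] = {0, 1, 2} → 3 states.
Total: 6.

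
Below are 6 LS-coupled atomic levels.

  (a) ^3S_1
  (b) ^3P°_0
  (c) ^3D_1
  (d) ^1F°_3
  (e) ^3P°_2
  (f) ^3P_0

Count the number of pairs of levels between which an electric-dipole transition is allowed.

(a)–(b): allowed.
(a)–(c): forbidden (parity, ΔL).
(a)–(d): forbidden (ΔS, ΔL, ΔJ).
(a)–(e): allowed.
(a)–(f): forbidden (parity).
(b)–(c): allowed.
(b)–(d): forbidden (parity, ΔS, ΔL, ΔJ).
(b)–(e): forbidden (parity, ΔJ).
(b)–(f): forbidden (ΔJ).
(c)–(d): forbidden (ΔS, ΔJ).
(c)–(e): allowed.
(c)–(f): forbidden (parity).
(d)–(e): forbidden (parity, ΔS, ΔL).
(d)–(f): forbidden (ΔS, ΔL, ΔJ).
(e)–(f): forbidden (ΔJ).
Allowed pairs: 4 of 15.

4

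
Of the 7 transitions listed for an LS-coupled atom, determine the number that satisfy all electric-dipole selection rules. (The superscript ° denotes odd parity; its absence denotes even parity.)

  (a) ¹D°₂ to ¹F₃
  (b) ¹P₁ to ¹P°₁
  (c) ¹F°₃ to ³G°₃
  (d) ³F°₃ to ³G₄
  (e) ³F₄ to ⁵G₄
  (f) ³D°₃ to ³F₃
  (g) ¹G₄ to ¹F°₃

5

(a) allowed
(b) allowed
(c) forbidden (parity, ΔS fail)
(d) allowed
(e) forbidden (parity, ΔS fail)
(f) allowed
(g) allowed
Total allowed: 5 of 7.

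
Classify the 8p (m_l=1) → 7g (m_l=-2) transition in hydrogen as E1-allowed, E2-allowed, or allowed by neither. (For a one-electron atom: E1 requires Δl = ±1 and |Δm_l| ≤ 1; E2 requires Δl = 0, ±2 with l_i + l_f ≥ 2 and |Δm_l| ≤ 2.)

neither

Δl = 4 − 1 = +3; l_i + l_f = 5.
Δm_l = -3.
E1 (Δl = ±1, |Δm_l| ≤ 1): not satisfied.
E2 (Δl = 0,±2, l_i+l_f ≥ 2, |Δm_l| ≤ 2): not satisfied.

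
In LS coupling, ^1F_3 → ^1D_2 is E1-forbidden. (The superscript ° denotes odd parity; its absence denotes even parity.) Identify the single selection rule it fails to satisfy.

Reading off the term symbols: S 0→0, L 3→2, J 3→2, parity even→even.
Parity must change: even → even — fails.
ΔL = 0, ±1 (not L=0↔0): L: 3 → 2, ΔL = -1 — ok.
ΔJ = 0, ±1 (not J=0↔0): J: 3 → 2, ΔJ = -1 — ok.
ΔS = 0: S: 0 → 0 — ok.

parity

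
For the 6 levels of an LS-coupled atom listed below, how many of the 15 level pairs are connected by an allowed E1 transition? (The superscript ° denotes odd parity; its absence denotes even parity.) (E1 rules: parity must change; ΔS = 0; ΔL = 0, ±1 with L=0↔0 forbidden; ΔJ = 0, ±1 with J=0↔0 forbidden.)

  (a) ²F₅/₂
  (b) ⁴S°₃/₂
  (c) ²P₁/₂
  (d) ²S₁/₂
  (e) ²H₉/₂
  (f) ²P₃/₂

0

(a)–(b): forbidden (ΔS, ΔL).
(a)–(c): forbidden (parity, ΔL, ΔJ).
(a)–(d): forbidden (parity, ΔL, ΔJ).
(a)–(e): forbidden (parity, ΔL, ΔJ).
(a)–(f): forbidden (parity, ΔL).
(b)–(c): forbidden (ΔS).
(b)–(d): forbidden (ΔS, ΔL).
(b)–(e): forbidden (ΔS, ΔL, ΔJ).
(b)–(f): forbidden (ΔS).
(c)–(d): forbidden (parity).
(c)–(e): forbidden (parity, ΔL, ΔJ).
(c)–(f): forbidden (parity).
(d)–(e): forbidden (parity, ΔL, ΔJ).
(d)–(f): forbidden (parity).
(e)–(f): forbidden (parity, ΔL, ΔJ).
Allowed pairs: 0 of 15.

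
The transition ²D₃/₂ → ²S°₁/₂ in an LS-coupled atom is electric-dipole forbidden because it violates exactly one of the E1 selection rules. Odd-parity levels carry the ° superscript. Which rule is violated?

the ΔL = 0, ±1 rule

ΔL = 0, ±1 (not L=0↔0): L: 2 → 0, ΔL = -2 — violated.
ΔJ = 0, ±1 (not J=0↔0): J: 3/2 → 1/2, ΔJ = -1 — satisfied.
ΔS = 0: S: 1/2 → 1/2 — satisfied.
Parity must change: even → odd — satisfied.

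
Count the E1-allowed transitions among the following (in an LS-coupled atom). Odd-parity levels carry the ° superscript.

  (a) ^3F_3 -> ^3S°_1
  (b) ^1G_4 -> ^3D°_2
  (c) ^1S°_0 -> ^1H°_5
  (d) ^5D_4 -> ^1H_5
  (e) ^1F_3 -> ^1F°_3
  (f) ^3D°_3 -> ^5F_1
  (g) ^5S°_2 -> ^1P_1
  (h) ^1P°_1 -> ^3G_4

(a) forbidden (ΔL, ΔJ fail)
(b) forbidden (ΔS, ΔL, ΔJ fail)
(c) forbidden (parity, ΔL, ΔJ fail)
(d) forbidden (parity, ΔS, ΔL fail)
(e) allowed
(f) forbidden (ΔS, ΔJ fail)
(g) forbidden (ΔS fails)
(h) forbidden (ΔS, ΔL, ΔJ fail)
Total allowed: 1 of 8.

1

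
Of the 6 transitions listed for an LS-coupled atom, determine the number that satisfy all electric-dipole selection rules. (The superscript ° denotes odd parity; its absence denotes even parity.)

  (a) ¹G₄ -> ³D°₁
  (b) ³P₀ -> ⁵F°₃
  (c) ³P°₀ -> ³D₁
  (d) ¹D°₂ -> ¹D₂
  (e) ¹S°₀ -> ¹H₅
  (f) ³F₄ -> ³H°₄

2

(a) forbidden (ΔS, ΔL, ΔJ fail)
(b) forbidden (ΔS, ΔL, ΔJ fail)
(c) allowed
(d) allowed
(e) forbidden (ΔL, ΔJ fail)
(f) forbidden (ΔL fails)
Total allowed: 2 of 6.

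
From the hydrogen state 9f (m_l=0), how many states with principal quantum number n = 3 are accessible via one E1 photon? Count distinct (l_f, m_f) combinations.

3

E1 requires Δl = ±1, so l_f ∈ {2, 4}; with 0 ≤ l_f ≤ n_f−1 = 2, the allowed l_f values are {2}.
For l_f = 2: m_f ∈ {m_i−1, m_i, m_i+1} ∩ [−2, 2] = {-1, 0, 1} → 3 states.
Total: 3.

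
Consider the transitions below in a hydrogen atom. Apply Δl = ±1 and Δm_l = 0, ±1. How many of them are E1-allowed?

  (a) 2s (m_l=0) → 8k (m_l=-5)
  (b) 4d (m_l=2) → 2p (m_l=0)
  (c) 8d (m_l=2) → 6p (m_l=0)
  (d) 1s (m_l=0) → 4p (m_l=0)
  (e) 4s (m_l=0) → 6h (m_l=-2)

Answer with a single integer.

1

(a) forbidden — Δl = +7 (E1 requires Δl = ±1); Δm_l = -5 (E1 requires Δm_l = 0, ±1)
(b) forbidden — Δm_l = -2 (E1 requires Δm_l = 0, ±1)
(c) forbidden — Δm_l = -2 (E1 requires Δm_l = 0, ±1)
(d) allowed
(e) forbidden — Δl = +5 (E1 requires Δl = ±1); Δm_l = -2 (E1 requires Δm_l = 0, ±1)
Total allowed: 1 of 5.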